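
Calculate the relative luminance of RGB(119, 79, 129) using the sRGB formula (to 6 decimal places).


Linearize each channel (sRGB transfer function): c = v/255; c_lin = c/12.92 if c ≤ 0.04045, else ((c+0.055)/1.055)^2.4
  R: 119/255 ≈ 0.466667 > 0.04045 → ((0.466667+0.055)/1.055)^2.4 ≈ 0.184475
  G: 79/255 ≈ 0.309804 > 0.04045 → ((0.309804+0.055)/1.055)^2.4 ≈ 0.078187
  B: 129/255 ≈ 0.505882 > 0.04045 → ((0.505882+0.055)/1.055)^2.4 ≈ 0.219526
R_lin = 0.184475, G_lin = 0.078187, B_lin = 0.219526
L = 0.2126×R + 0.7152×G + 0.0722×B
L = 0.2126×0.184475 + 0.7152×0.078187 + 0.0722×0.219526
L ≈ 0.110989


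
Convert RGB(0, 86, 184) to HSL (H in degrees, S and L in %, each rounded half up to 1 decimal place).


Normalize: R'=0/255≈0.0000, G'=86/255≈0.3373, B'=184/255≈0.7216
Max=184/255, Min=0/255, Δ=Max-Min=184/255
L = (Max+Min)/2 = (184+0)/510 = 184/510 = 0.36078… → L = 36.1%
L ≤ 0.5 → S = Δ/(Max+Min) = 184/(184+0) = 184/184 = 1 → S = 100.0%
(the 1/255 factors cancel in S and H, so raw channel differences can be used)
Max is B' → H = 60 × ((R-G)/Δ + 4) = 60 × ((0-86)/184 + 4)
  -86/184 + 4 = -0.4673… + 4 = 3.5326…
  H = 60 × 3.5326… = 211.956…° → H = 212.0°
= HSL(212.0°, 100.0%, 36.1%)


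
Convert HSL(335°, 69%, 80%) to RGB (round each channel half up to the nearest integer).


H=335°, S=0.69, L=0.80
C = (1-|2L-1|)×S = (1-|0.60|)×0.69 = 0.276
H' = H/60 = 335/60 ≈ 5.5833; X = C×(1-|H' mod 2 - 1|) = 0.115
m = L - C/2 = 0.80 - 0.138 = 0.662
Sector ⌊H'⌋ = 5 → (R',G',B') = (0.276, 0.0, 0.115)
RGB = ((R'+m)×255, (G'+m)×255, (B'+m)×255) = (239.19, 168.81, 198.135)
Round half up → RGB(239, 169, 198)


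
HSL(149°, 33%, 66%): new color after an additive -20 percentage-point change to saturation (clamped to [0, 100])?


Original S = 33%
Adjustment = -20 percentage points
New S = 33 + (-20) = 13
Clamp to [0, 100] → 13
= HSL(149°, 13%, 66%)


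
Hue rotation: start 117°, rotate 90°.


New hue = (H + rotation) mod 360
New hue = (117 + 90) mod 360
= 207 mod 360
= 207°


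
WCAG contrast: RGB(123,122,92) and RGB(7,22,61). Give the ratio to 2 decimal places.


Linearize each sRGB channel c=v/255: c/12.92 if c ≤ 0.04045 else ((c+0.055)/1.055)^2.4
L = 0.2126×R_lin + 0.7152×G_lin + 0.0722×B_lin
Color 1 (123,122,92):
  R=123: 123/255≈0.4824 > 0.04045 → ((0.4824+0.055)/1.055)^2.4 ≈ 0.19807
  G=122: 122/255≈0.4784 > 0.04045 → ((0.4784+0.055)/1.055)^2.4 ≈ 0.19462
  B=92: 92/255≈0.3608 > 0.04045 → ((0.3608+0.055)/1.055)^2.4 ≈ 0.10702
  L1 = 0.2126×0.19807 + 0.7152×0.19462 + 0.0722×0.10702 ≈ 0.18903
Color 2 (7,22,61):
  R=7: 7/255≈0.0275 ≤ 0.04045 → 0.0275/12.92 ≈ 0.00212
  G=22: 22/255≈0.0863 > 0.04045 → ((0.0863+0.055)/1.055)^2.4 ≈ 0.00802
  B=61: 61/255≈0.2392 > 0.04045 → ((0.2392+0.055)/1.055)^2.4 ≈ 0.04667
  L2 = 0.2126×0.00212 + 0.7152×0.00802 + 0.0722×0.04667 ≈ 0.00956
Lighter = 0.18903, Darker = 0.00956
Ratio = (L_lighter + 0.05) / (L_darker + 0.05)
Ratio = (0.18903 + 0.05) / (0.00956 + 0.05) = 0.23903 / 0.05956 ≈ 4.0133
Ratio ≈ 4.01:1


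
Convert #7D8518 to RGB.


7D → 125 (R)
85 → 133 (G)
18 → 24 (B)
= RGB(125, 133, 24)


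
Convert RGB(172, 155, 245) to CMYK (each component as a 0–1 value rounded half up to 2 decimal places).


R'=172/255≈0.6745, G'=155/255≈0.6078, B'=245/255≈0.9608
K = 1 - max(R',G',B') = 1 - 245/255 = 10/255 = 0.03921… → 0.04
(1-R'-K)/(1-K) simplifies to (max-R)/max with max = 245:
C = (245-172)/245 = 73/245 = 0.29795… → 0.30
M = (245-155)/245 = 90/245 = 0.36734… → 0.37
Y = (245-245)/245 = 0/245 = 0 → 0.00
= CMYK(0.30, 0.37, 0.00, 0.04)


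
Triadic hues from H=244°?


Triadic: equally spaced at 120° intervals
H1 = 244°
H2 = (244 + 120) mod 360 = 4°
H3 = (244 + 240) mod 360 = 124°
Triadic = 244°, 4°, 124°


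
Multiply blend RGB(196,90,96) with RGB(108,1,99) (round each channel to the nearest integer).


Multiply: C = A×B/255, rounded to nearest integer
R: 196×108/255 = 21168/255 ≈ 83.012 → 83
G: 90×1/255 = 90/255 ≈ 0.353 → 0
B: 96×99/255 = 9504/255 ≈ 37.271 → 37
= RGB(83, 0, 37)


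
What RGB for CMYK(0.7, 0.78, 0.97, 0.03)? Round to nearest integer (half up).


R = 255 × (1-C) × (1-K) = 255 × 0.30 × 0.97 = 74.205 → 74
G = 255 × (1-M) × (1-K) = 255 × 0.22 × 0.97 = 54.417 → 54
B = 255 × (1-Y) × (1-K) = 255 × 0.03 × 0.97 = 7.4205 → 7
= RGB(74, 54, 7)


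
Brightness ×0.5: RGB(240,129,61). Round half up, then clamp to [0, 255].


Multiply each channel by 0.5, round half up, clamp to [0, 255]
R: 240×0.5 = 120
G: 129×0.5 = 64.5 → round → 65
B: 61×0.5 = 30.5 → round → 31
= RGB(120, 65, 31)


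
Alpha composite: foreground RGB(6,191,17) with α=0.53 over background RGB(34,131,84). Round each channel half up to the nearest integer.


C = α×F + (1-α)×B, with 1-α = 0.47
R: 0.53×6 + 0.47×34 = 3.18 + 15.98 = 19.16 → 19
G: 0.53×191 + 0.47×131 = 101.23 + 61.57 = 162.80 → 163
B: 0.53×17 + 0.47×84 = 9.01 + 39.48 = 48.49 → 48
= RGB(19, 163, 48)


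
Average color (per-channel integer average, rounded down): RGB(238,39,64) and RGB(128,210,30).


Midpoint: each channel = ⌊(C₁+C₂)/2⌋
R: ⌊(238+128)/2⌋ = 183
G: ⌊(39+210)/2⌋ = 124
B: ⌊(64+30)/2⌋ = 47
= RGB(183, 124, 47)


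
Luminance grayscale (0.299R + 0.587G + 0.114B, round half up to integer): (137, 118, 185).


Gray = 0.299×R + 0.587×G + 0.114×B
Gray = 0.299×137 + 0.587×118 + 0.114×185
Gray = 40.963 + 69.266 + 21.090
Gray = 131.319 → round half up → 131
Gray = 131


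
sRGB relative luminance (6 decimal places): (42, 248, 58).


Linearize each channel (sRGB transfer function): c = v/255; c_lin = c/12.92 if c ≤ 0.04045, else ((c+0.055)/1.055)^2.4
  R: 42/255 ≈ 0.164706 > 0.04045 → ((0.164706+0.055)/1.055)^2.4 ≈ 0.023153
  G: 248/255 ≈ 0.972549 > 0.04045 → ((0.972549+0.055)/1.055)^2.4 ≈ 0.938686
  B: 58/255 ≈ 0.227451 > 0.04045 → ((0.227451+0.055)/1.055)^2.4 ≈ 0.042311
R_lin = 0.023153, G_lin = 0.938686, B_lin = 0.042311
L = 0.2126×R + 0.7152×G + 0.0722×B
L = 0.2126×0.023153 + 0.7152×0.938686 + 0.0722×0.042311
L ≈ 0.679325


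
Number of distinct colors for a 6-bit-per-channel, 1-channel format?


Total bits = 6 bits/channel × 1 channels = 6 bits
Distinct colors = 2^6
= 64 colors


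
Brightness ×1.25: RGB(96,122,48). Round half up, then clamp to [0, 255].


Multiply each channel by 1.25, round half up, clamp to [0, 255]
R: 96×1.25 = 120
G: 122×1.25 = 152.5 → round → 153
B: 48×1.25 = 60
= RGB(120, 153, 60)


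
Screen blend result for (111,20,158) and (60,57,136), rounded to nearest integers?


Screen: C = 255 - (255-A)×(255-B)/255, rounded to nearest integer
R: 255 - (255-111)×(255-60)/255 = 255 - 28080/255 ≈ 255 - 110.118 = 144.882 → 145
G: 255 - (255-20)×(255-57)/255 = 255 - 46530/255 ≈ 255 - 182.471 = 72.529 → 73
B: 255 - (255-158)×(255-136)/255 = 255 - 11543/255 ≈ 255 - 45.267 = 209.733 → 210
= RGB(145, 73, 210)


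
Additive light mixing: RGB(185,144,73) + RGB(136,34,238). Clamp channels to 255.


Additive: each channel = min(255, C₁+C₂)
R: 185+136 = 321 → 255
G: 144+34 = 178 → 178
B: 73+238 = 311 → 255
= RGB(255, 178, 255)


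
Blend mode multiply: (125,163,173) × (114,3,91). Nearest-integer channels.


Multiply: C = A×B/255, rounded to nearest integer
R: 125×114/255 = 14250/255 ≈ 55.882 → 56
G: 163×3/255 = 489/255 ≈ 1.918 → 2
B: 173×91/255 = 15743/255 ≈ 61.737 → 62
= RGB(56, 2, 62)


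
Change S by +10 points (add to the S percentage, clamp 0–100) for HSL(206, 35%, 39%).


Original S = 35%
Adjustment = +10 percentage points
New S = 35 + (10) = 45
Clamp to [0, 100] → 45
= HSL(206°, 45%, 39%)


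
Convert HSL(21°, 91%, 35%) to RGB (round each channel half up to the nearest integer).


H=21°, S=0.91, L=0.35
C = (1-|2L-1|)×S = (1-|-0.30|)×0.91 = 0.637
H' = H/60 = 21/60 ≈ 0.3500; X = C×(1-|H' mod 2 - 1|) = 0.22295
m = L - C/2 = 0.35 - 0.3185 = 0.0315
Sector ⌊H'⌋ = 0 → (R',G',B') = (0.637, 0.22295, 0.0)
RGB = ((R'+m)×255, (G'+m)×255, (B'+m)×255) = (170.4675, 64.88475, 8.0325)
Round half up → RGB(170, 65, 8)


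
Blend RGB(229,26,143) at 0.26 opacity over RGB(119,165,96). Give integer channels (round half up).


C = α×F + (1-α)×B, with 1-α = 0.74
R: 0.26×229 + 0.74×119 = 59.54 + 88.06 = 147.60 → 148
G: 0.26×26 + 0.74×165 = 6.76 + 122.10 = 128.86 → 129
B: 0.26×143 + 0.74×96 = 37.18 + 71.04 = 108.22 → 108
= RGB(148, 129, 108)


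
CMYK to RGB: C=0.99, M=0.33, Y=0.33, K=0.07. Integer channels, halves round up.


R = 255 × (1-C) × (1-K) = 255 × 0.01 × 0.93 = 2.3715 → 2
G = 255 × (1-M) × (1-K) = 255 × 0.67 × 0.93 = 158.8905 → 159
B = 255 × (1-Y) × (1-K) = 255 × 0.67 × 0.93 = 158.8905 → 159
= RGB(2, 159, 159)


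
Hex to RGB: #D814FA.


D8 → 216 (R)
14 → 20 (G)
FA → 250 (B)
= RGB(216, 20, 250)


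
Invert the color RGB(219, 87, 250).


Invert: (255-R, 255-G, 255-B)
R: 255-219 = 36
G: 255-87 = 168
B: 255-250 = 5
= RGB(36, 168, 5)


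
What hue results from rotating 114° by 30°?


New hue = (H + rotation) mod 360
New hue = (114 + 30) mod 360
= 144 mod 360
= 144°


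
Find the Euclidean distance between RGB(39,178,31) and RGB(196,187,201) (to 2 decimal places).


d = √[(R₁-R₂)² + (G₁-G₂)² + (B₁-B₂)²]
d = √[(39-196)² + (178-187)² + (31-201)²]
d = √[24649 + 81 + 28900]
d = √53630
d ≈ 231.58


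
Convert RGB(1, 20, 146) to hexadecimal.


R = 1 → 01 (hex)
G = 20 → 14 (hex)
B = 146 → 92 (hex)
Hex = #011492


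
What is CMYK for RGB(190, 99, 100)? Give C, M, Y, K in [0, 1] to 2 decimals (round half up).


R'=190/255≈0.7451, G'=99/255≈0.3882, B'=100/255≈0.3922
K = 1 - max(R',G',B') = 1 - 190/255 = 65/255 = 0.25490… → 0.25
(1-R'-K)/(1-K) simplifies to (max-R)/max with max = 190:
C = (190-190)/190 = 0/190 = 0 → 0.00
M = (190-99)/190 = 91/190 = 0.47894… → 0.48
Y = (190-100)/190 = 90/190 = 0.47368… → 0.47
= CMYK(0.00, 0.48, 0.47, 0.25)


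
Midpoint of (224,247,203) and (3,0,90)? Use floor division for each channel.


Midpoint: each channel = ⌊(C₁+C₂)/2⌋
R: ⌊(224+3)/2⌋ = 113
G: ⌊(247+0)/2⌋ = 123
B: ⌊(203+90)/2⌋ = 146
= RGB(113, 123, 146)


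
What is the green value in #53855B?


Color: #53855B
R = 53 = 83
G = 85 = 133
B = 5B = 91
Green = 133


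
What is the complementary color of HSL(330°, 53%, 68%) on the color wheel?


Complement = opposite side of color wheel = hue + 180°
H' = (330 + 180) mod 360 = 150°
S and L unchanged.
= HSL(150°, 53%, 68%)


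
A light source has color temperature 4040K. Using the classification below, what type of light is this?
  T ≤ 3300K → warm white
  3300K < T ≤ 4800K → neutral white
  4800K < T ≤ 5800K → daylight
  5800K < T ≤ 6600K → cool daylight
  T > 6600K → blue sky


Temperature: 4040K
3300K < 4040K ≤ 4800K → neutral white
Classification: neutral white


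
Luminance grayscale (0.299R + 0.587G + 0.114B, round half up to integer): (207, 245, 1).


Gray = 0.299×R + 0.587×G + 0.114×B
Gray = 0.299×207 + 0.587×245 + 0.114×1
Gray = 61.893 + 143.815 + 0.114
Gray = 205.822 → round half up → 206
Gray = 206


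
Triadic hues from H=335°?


Triadic: equally spaced at 120° intervals
H1 = 335°
H2 = (335 + 120) mod 360 = 95°
H3 = (335 + 240) mod 360 = 215°
Triadic = 335°, 95°, 215°


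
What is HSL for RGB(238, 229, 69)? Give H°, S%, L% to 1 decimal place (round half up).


Normalize: R'=238/255≈0.9333, G'=229/255≈0.8980, B'=69/255≈0.2706
Max=238/255, Min=69/255, Δ=Max-Min=169/255
L = (Max+Min)/2 = (238+69)/510 = 307/510 = 0.60196… → L = 60.2%
L > 0.5 → S = Δ/(2-Max-Min) = 169/(510-238-69) = 169/203 = 0.83251… → S = 83.3%
(the 1/255 factors cancel in S and H, so raw channel differences can be used)
Max is R' → H = 60 × (((G-B)/Δ) mod 6) = 60 × (((229-69)/169) mod 6)
  160/169 = 0.9467…
  H = 60 × 0.9467… = 56.804…° → H = 56.8°
= HSL(56.8°, 83.3%, 60.2%)


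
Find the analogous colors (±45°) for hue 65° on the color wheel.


Base hue: 65°
Left analog: (65 - 45) mod 360 = 20°
Right analog: (65 + 45) mod 360 = 110°
Analogous hues = 20° and 110°


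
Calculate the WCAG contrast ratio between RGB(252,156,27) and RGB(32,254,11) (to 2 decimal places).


Linearize each sRGB channel c=v/255: c/12.92 if c ≤ 0.04045 else ((c+0.055)/1.055)^2.4
L = 0.2126×R_lin + 0.7152×G_lin + 0.0722×B_lin
Color 1 (252,156,27):
  R=252: 252/255≈0.9882 > 0.04045 → ((0.9882+0.055)/1.055)^2.4 ≈ 0.97345
  G=156: 156/255≈0.6118 > 0.04045 → ((0.6118+0.055)/1.055)^2.4 ≈ 0.33245
  B=27: 27/255≈0.1059 > 0.04045 → ((0.1059+0.055)/1.055)^2.4 ≈ 0.01096
  L1 = 0.2126×0.97345 + 0.7152×0.33245 + 0.0722×0.01096 ≈ 0.44552
Color 2 (32,254,11):
  R=32: 32/255≈0.1255 > 0.04045 → ((0.1255+0.055)/1.055)^2.4 ≈ 0.01444
  G=254: 254/255≈0.9961 > 0.04045 → ((0.9961+0.055)/1.055)^2.4 ≈ 0.99110
  B=11: 11/255≈0.0431 > 0.04045 → ((0.0431+0.055)/1.055)^2.4 ≈ 0.00335
  L2 = 0.2126×0.01444 + 0.7152×0.99110 + 0.0722×0.00335 ≈ 0.71215
Lighter = 0.71215, Darker = 0.44552
Ratio = (L_lighter + 0.05) / (L_darker + 0.05)
Ratio = (0.71215 + 0.05) / (0.44552 + 0.05) = 0.76215 / 0.49552 ≈ 1.5381
Ratio ≈ 1.54:1


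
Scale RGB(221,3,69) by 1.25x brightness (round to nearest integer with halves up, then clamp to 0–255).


Multiply each channel by 1.25, round half up, clamp to [0, 255]
R: 221×1.25 = 276.25 → round → 276 → clamp → 255
G: 3×1.25 = 3.75 → round → 4
B: 69×1.25 = 86.25 → round → 86
= RGB(255, 4, 86)


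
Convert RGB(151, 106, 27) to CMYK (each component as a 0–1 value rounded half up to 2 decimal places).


R'=151/255≈0.5922, G'=106/255≈0.4157, B'=27/255≈0.1059
K = 1 - max(R',G',B') = 1 - 151/255 = 104/255 = 0.40784… → 0.41
(1-R'-K)/(1-K) simplifies to (max-R)/max with max = 151:
C = (151-151)/151 = 0/151 = 0 → 0.00
M = (151-106)/151 = 45/151 = 0.29801… → 0.30
Y = (151-27)/151 = 124/151 = 0.82119… → 0.82
= CMYK(0.00, 0.30, 0.82, 0.41)


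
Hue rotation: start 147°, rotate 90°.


New hue = (H + rotation) mod 360
New hue = (147 + 90) mod 360
= 237 mod 360
= 237°


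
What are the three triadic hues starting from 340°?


Triadic: equally spaced at 120° intervals
H1 = 340°
H2 = (340 + 120) mod 360 = 100°
H3 = (340 + 240) mod 360 = 220°
Triadic = 340°, 100°, 220°


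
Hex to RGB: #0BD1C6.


0B → 11 (R)
D1 → 209 (G)
C6 → 198 (B)
= RGB(11, 209, 198)


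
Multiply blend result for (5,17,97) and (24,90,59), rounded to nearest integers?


Multiply: C = A×B/255, rounded to nearest integer
R: 5×24/255 = 120/255 ≈ 0.471 → 0
G: 17×90/255 = 1530/255 ≈ 6.000 → 6
B: 97×59/255 = 5723/255 ≈ 22.443 → 22
= RGB(0, 6, 22)


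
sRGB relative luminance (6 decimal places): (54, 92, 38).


Linearize each channel (sRGB transfer function): c = v/255; c_lin = c/12.92 if c ≤ 0.04045, else ((c+0.055)/1.055)^2.4
  R: 54/255 ≈ 0.211765 > 0.04045 → ((0.211765+0.055)/1.055)^2.4 ≈ 0.036889
  G: 92/255 ≈ 0.360784 > 0.04045 → ((0.360784+0.055)/1.055)^2.4 ≈ 0.107023
  B: 38/255 ≈ 0.149020 > 0.04045 → ((0.149020+0.055)/1.055)^2.4 ≈ 0.019382
R_lin = 0.036889, G_lin = 0.107023, B_lin = 0.019382
L = 0.2126×R + 0.7152×G + 0.0722×B
L = 0.2126×0.036889 + 0.7152×0.107023 + 0.0722×0.019382
L ≈ 0.085785


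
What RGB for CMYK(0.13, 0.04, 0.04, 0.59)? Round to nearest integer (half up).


R = 255 × (1-C) × (1-K) = 255 × 0.87 × 0.41 = 90.9585 → 91
G = 255 × (1-M) × (1-K) = 255 × 0.96 × 0.41 = 100.368 → 100
B = 255 × (1-Y) × (1-K) = 255 × 0.96 × 0.41 = 100.368 → 100
= RGB(91, 100, 100)


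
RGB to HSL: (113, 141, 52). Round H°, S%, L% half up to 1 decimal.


Normalize: R'=113/255≈0.4431, G'=141/255≈0.5529, B'=52/255≈0.2039
Max=141/255, Min=52/255, Δ=Max-Min=89/255
L = (Max+Min)/2 = (141+52)/510 = 193/510 = 0.37843… → L = 37.8%
L ≤ 0.5 → S = Δ/(Max+Min) = 89/(141+52) = 89/193 = 0.46113… → S = 46.1%
(the 1/255 factors cancel in S and H, so raw channel differences can be used)
Max is G' → H = 60 × ((B-R)/Δ + 2) = 60 × ((52-113)/89 + 2)
  -61/89 + 2 = -0.6853… + 2 = 1.3146…
  H = 60 × 1.3146… = 78.876…° → H = 78.9°
= HSL(78.9°, 46.1%, 37.8%)


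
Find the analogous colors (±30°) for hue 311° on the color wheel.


Base hue: 311°
Left analog: (311 - 30) mod 360 = 281°
Right analog: (311 + 30) mod 360 = 341°
Analogous hues = 281° and 341°


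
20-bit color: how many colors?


Colors = 2^bits = 2^20
= 1,048,576 colors


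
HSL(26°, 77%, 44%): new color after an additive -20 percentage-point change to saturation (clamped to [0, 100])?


Original S = 77%
Adjustment = -20 percentage points
New S = 77 + (-20) = 57
Clamp to [0, 100] → 57
= HSL(26°, 57%, 44%)


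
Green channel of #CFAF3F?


Color: #CFAF3F
R = CF = 207
G = AF = 175
B = 3F = 63
Green = 175


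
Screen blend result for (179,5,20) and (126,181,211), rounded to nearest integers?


Screen: C = 255 - (255-A)×(255-B)/255, rounded to nearest integer
R: 255 - (255-179)×(255-126)/255 = 255 - 9804/255 ≈ 255 - 38.447 = 216.553 → 217
G: 255 - (255-5)×(255-181)/255 = 255 - 18500/255 ≈ 255 - 72.549 = 182.451 → 182
B: 255 - (255-20)×(255-211)/255 = 255 - 10340/255 ≈ 255 - 40.549 = 214.451 → 214
= RGB(217, 182, 214)


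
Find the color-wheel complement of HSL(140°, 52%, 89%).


Complement = opposite side of color wheel = hue + 180°
H' = (140 + 180) mod 360 = 320°
S and L unchanged.
= HSL(320°, 52%, 89%)


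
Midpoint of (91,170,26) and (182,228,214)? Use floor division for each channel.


Midpoint: each channel = ⌊(C₁+C₂)/2⌋
R: ⌊(91+182)/2⌋ = 136
G: ⌊(170+228)/2⌋ = 199
B: ⌊(26+214)/2⌋ = 120
= RGB(136, 199, 120)


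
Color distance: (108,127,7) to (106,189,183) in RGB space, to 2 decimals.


d = √[(R₁-R₂)² + (G₁-G₂)² + (B₁-B₂)²]
d = √[(108-106)² + (127-189)² + (7-183)²]
d = √[4 + 3844 + 30976]
d = √34824
d ≈ 186.61


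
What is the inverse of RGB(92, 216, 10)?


Invert: (255-R, 255-G, 255-B)
R: 255-92 = 163
G: 255-216 = 39
B: 255-10 = 245
= RGB(163, 39, 245)


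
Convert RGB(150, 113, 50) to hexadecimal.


R = 150 → 96 (hex)
G = 113 → 71 (hex)
B = 50 → 32 (hex)
Hex = #967132


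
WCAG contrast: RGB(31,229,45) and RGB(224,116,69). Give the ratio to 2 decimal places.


Linearize each sRGB channel c=v/255: c/12.92 if c ≤ 0.04045 else ((c+0.055)/1.055)^2.4
L = 0.2126×R_lin + 0.7152×G_lin + 0.0722×B_lin
Color 1 (31,229,45):
  R=31: 31/255≈0.1216 > 0.04045 → ((0.1216+0.055)/1.055)^2.4 ≈ 0.01370
  G=229: 229/255≈0.8980 > 0.04045 → ((0.8980+0.055)/1.055)^2.4 ≈ 0.78354
  B=45: 45/255≈0.1765 > 0.04045 → ((0.1765+0.055)/1.055)^2.4 ≈ 0.02624
  L1 = 0.2126×0.01370 + 0.7152×0.78354 + 0.0722×0.02624 ≈ 0.56519
Color 2 (224,116,69):
  R=224: 224/255≈0.8784 > 0.04045 → ((0.8784+0.055)/1.055)^2.4 ≈ 0.74540
  G=116: 116/255≈0.4549 > 0.04045 → ((0.4549+0.055)/1.055)^2.4 ≈ 0.17465
  B=69: 69/255≈0.2706 > 0.04045 → ((0.2706+0.055)/1.055)^2.4 ≈ 0.05951
  L2 = 0.2126×0.74540 + 0.7152×0.17465 + 0.0722×0.05951 ≈ 0.28768
Lighter = 0.56519, Darker = 0.28768
Ratio = (L_lighter + 0.05) / (L_darker + 0.05)
Ratio = (0.56519 + 0.05) / (0.28768 + 0.05) = 0.61519 / 0.33768 ≈ 1.8218
Ratio ≈ 1.82:1


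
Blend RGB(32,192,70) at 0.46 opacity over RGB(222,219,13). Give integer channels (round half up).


C = α×F + (1-α)×B, with 1-α = 0.54
R: 0.46×32 + 0.54×222 = 14.72 + 119.88 = 134.60 → 135
G: 0.46×192 + 0.54×219 = 88.32 + 118.26 = 206.58 → 207
B: 0.46×70 + 0.54×13 = 32.20 + 7.02 = 39.22 → 39
= RGB(135, 207, 39)


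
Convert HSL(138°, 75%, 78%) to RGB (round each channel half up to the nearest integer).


H=138°, S=0.75, L=0.78
C = (1-|2L-1|)×S = (1-|0.56|)×0.75 = 0.33
H' = H/60 = 138/60 ≈ 2.3000; X = C×(1-|H' mod 2 - 1|) = 0.099
m = L - C/2 = 0.78 - 0.165 = 0.615
Sector ⌊H'⌋ = 2 → (R',G',B') = (0.0, 0.33, 0.099)
RGB = ((R'+m)×255, (G'+m)×255, (B'+m)×255) = (156.825, 240.975, 182.07)
Round half up → RGB(157, 241, 182)


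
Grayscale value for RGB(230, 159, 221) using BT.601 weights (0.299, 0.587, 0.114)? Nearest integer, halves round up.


Gray = 0.299×R + 0.587×G + 0.114×B
Gray = 0.299×230 + 0.587×159 + 0.114×221
Gray = 68.770 + 93.333 + 25.194
Gray = 187.297 → round half up → 187
Gray = 187


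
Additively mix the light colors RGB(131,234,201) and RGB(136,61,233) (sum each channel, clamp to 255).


Additive: each channel = min(255, C₁+C₂)
R: 131+136 = 267 → 255
G: 234+61 = 295 → 255
B: 201+233 = 434 → 255
= RGB(255, 255, 255)


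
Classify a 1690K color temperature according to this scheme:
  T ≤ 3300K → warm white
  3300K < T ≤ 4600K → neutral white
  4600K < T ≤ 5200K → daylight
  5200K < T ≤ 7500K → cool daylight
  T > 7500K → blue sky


Temperature: 1690K
1690K ≤ 3300K → warm white
Classification: warm white


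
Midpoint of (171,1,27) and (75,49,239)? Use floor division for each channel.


Midpoint: each channel = ⌊(C₁+C₂)/2⌋
R: ⌊(171+75)/2⌋ = 123
G: ⌊(1+49)/2⌋ = 25
B: ⌊(27+239)/2⌋ = 133
= RGB(123, 25, 133)


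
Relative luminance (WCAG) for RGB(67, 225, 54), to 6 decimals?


Linearize each channel (sRGB transfer function): c = v/255; c_lin = c/12.92 if c ≤ 0.04045, else ((c+0.055)/1.055)^2.4
  R: 67/255 ≈ 0.262745 > 0.04045 → ((0.262745+0.055)/1.055)^2.4 ≈ 0.056128
  G: 225/255 ≈ 0.882353 > 0.04045 → ((0.882353+0.055)/1.055)^2.4 ≈ 0.752942
  B: 54/255 ≈ 0.211765 > 0.04045 → ((0.211765+0.055)/1.055)^2.4 ≈ 0.036889
R_lin = 0.056128, G_lin = 0.752942, B_lin = 0.036889
L = 0.2126×R + 0.7152×G + 0.0722×B
L = 0.2126×0.056128 + 0.7152×0.752942 + 0.0722×0.036889
L ≈ 0.553101


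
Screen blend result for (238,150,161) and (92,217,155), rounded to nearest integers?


Screen: C = 255 - (255-A)×(255-B)/255, rounded to nearest integer
R: 255 - (255-238)×(255-92)/255 = 255 - 2771/255 ≈ 255 - 10.867 = 244.133 → 244
G: 255 - (255-150)×(255-217)/255 = 255 - 3990/255 ≈ 255 - 15.647 = 239.353 → 239
B: 255 - (255-161)×(255-155)/255 = 255 - 9400/255 ≈ 255 - 36.863 = 218.137 → 218
= RGB(244, 239, 218)


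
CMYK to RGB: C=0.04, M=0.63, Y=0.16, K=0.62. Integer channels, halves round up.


R = 255 × (1-C) × (1-K) = 255 × 0.96 × 0.38 = 93.024 → 93
G = 255 × (1-M) × (1-K) = 255 × 0.37 × 0.38 = 35.853 → 36
B = 255 × (1-Y) × (1-K) = 255 × 0.84 × 0.38 = 81.396 → 81
= RGB(93, 36, 81)


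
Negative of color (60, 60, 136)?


Invert: (255-R, 255-G, 255-B)
R: 255-60 = 195
G: 255-60 = 195
B: 255-136 = 119
= RGB(195, 195, 119)


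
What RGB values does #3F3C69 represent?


3F → 63 (R)
3C → 60 (G)
69 → 105 (B)
= RGB(63, 60, 105)


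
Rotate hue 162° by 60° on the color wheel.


New hue = (H + rotation) mod 360
New hue = (162 + 60) mod 360
= 222 mod 360
= 222°


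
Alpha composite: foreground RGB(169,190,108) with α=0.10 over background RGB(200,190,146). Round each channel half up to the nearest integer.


C = α×F + (1-α)×B, with 1-α = 0.90
R: 0.10×169 + 0.90×200 = 16.90 + 180.00 = 196.90 → 197
G: 0.10×190 + 0.90×190 = 19.00 + 171.00 = 190.00 → 190
B: 0.10×108 + 0.90×146 = 10.80 + 131.40 = 142.20 → 142
= RGB(197, 190, 142)


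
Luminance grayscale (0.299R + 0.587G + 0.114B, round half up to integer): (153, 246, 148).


Gray = 0.299×R + 0.587×G + 0.114×B
Gray = 0.299×153 + 0.587×246 + 0.114×148
Gray = 45.747 + 144.402 + 16.872
Gray = 207.021 → round half up → 207
Gray = 207


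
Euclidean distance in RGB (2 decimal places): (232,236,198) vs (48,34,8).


d = √[(R₁-R₂)² + (G₁-G₂)² + (B₁-B₂)²]
d = √[(232-48)² + (236-34)² + (198-8)²]
d = √[33856 + 40804 + 36100]
d = √110760
d ≈ 332.81


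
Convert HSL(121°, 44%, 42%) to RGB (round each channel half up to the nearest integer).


H=121°, S=0.44, L=0.42
C = (1-|2L-1|)×S = (1-|-0.16|)×0.44 = 0.3696
H' = H/60 = 121/60 ≈ 2.0167; X = C×(1-|H' mod 2 - 1|) = 0.00616
m = L - C/2 = 0.42 - 0.1848 = 0.2352
Sector ⌊H'⌋ = 2 → (R',G',B') = (0.0, 0.3696, 0.00616)
RGB = ((R'+m)×255, (G'+m)×255, (B'+m)×255) = (59.976, 154.224, 61.5468)
Round half up → RGB(60, 154, 62)


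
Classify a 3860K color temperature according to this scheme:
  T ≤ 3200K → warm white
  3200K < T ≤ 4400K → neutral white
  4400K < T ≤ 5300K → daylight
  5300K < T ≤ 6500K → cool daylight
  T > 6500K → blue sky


Temperature: 3860K
3200K < 3860K ≤ 4400K → neutral white
Classification: neutral white


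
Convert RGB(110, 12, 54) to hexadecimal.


R = 110 → 6E (hex)
G = 12 → 0C (hex)
B = 54 → 36 (hex)
Hex = #6E0C36


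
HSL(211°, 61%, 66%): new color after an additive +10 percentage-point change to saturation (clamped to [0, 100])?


Original S = 61%
Adjustment = +10 percentage points
New S = 61 + (10) = 71
Clamp to [0, 100] → 71
= HSL(211°, 71%, 66%)


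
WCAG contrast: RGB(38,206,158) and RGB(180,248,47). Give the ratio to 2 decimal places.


Linearize each sRGB channel c=v/255: c/12.92 if c ≤ 0.04045 else ((c+0.055)/1.055)^2.4
L = 0.2126×R_lin + 0.7152×G_lin + 0.0722×B_lin
Color 1 (38,206,158):
  R=38: 38/255≈0.1490 > 0.04045 → ((0.1490+0.055)/1.055)^2.4 ≈ 0.01938
  G=206: 206/255≈0.8078 > 0.04045 → ((0.8078+0.055)/1.055)^2.4 ≈ 0.61721
  B=158: 158/255≈0.6196 > 0.04045 → ((0.6196+0.055)/1.055)^2.4 ≈ 0.34191
  L1 = 0.2126×0.01938 + 0.7152×0.61721 + 0.0722×0.34191 ≈ 0.47023
Color 2 (180,248,47):
  R=180: 180/255≈0.7059 > 0.04045 → ((0.7059+0.055)/1.055)^2.4 ≈ 0.45641
  G=248: 248/255≈0.9725 > 0.04045 → ((0.9725+0.055)/1.055)^2.4 ≈ 0.93869
  B=47: 47/255≈0.1843 > 0.04045 → ((0.1843+0.055)/1.055)^2.4 ≈ 0.02843
  L2 = 0.2126×0.45641 + 0.7152×0.93869 + 0.0722×0.02843 ≈ 0.77043
Lighter = 0.77043, Darker = 0.47023
Ratio = (L_lighter + 0.05) / (L_darker + 0.05)
Ratio = (0.77043 + 0.05) / (0.47023 + 0.05) = 0.82043 / 0.52023 ≈ 1.5770
Ratio ≈ 1.58:1


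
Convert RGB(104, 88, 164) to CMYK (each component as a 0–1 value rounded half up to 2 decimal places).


R'=104/255≈0.4078, G'=88/255≈0.3451, B'=164/255≈0.6431
K = 1 - max(R',G',B') = 1 - 164/255 = 91/255 = 0.35686… → 0.36
(1-R'-K)/(1-K) simplifies to (max-R)/max with max = 164:
C = (164-104)/164 = 60/164 = 0.36585… → 0.37
M = (164-88)/164 = 76/164 = 0.46341… → 0.46
Y = (164-164)/164 = 0/164 = 0 → 0.00
= CMYK(0.37, 0.46, 0.00, 0.36)


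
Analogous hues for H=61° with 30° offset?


Base hue: 61°
Left analog: (61 - 30) mod 360 = 31°
Right analog: (61 + 30) mod 360 = 91°
Analogous hues = 31° and 91°


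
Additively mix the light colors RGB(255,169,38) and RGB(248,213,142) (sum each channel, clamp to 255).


Additive: each channel = min(255, C₁+C₂)
R: 255+248 = 503 → 255
G: 169+213 = 382 → 255
B: 38+142 = 180 → 180
= RGB(255, 255, 180)


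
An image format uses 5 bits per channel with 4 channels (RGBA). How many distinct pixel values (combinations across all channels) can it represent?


Total bits = 5 bits/channel × 4 channels = 20 bits
Distinct pixel values = 2^20
= 1,048,576 pixel values


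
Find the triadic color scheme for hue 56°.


Triadic: equally spaced at 120° intervals
H1 = 56°
H2 = (56 + 120) mod 360 = 176°
H3 = (56 + 240) mod 360 = 296°
Triadic = 56°, 176°, 296°


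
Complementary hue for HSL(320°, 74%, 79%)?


Complement = opposite side of color wheel = hue + 180°
H' = (320 + 180) mod 360 = 140°
S and L unchanged.
= HSL(140°, 74%, 79%)


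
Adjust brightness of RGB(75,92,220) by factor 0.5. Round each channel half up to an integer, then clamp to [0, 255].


Multiply each channel by 0.5, round half up, clamp to [0, 255]
R: 75×0.5 = 37.5 → round → 38
G: 92×0.5 = 46
B: 220×0.5 = 110
= RGB(38, 46, 110)


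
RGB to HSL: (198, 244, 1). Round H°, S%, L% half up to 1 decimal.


Normalize: R'=198/255≈0.7765, G'=244/255≈0.9569, B'=1/255≈0.0039
Max=244/255, Min=1/255, Δ=Max-Min=243/255
L = (Max+Min)/2 = (244+1)/510 = 245/510 = 0.48039… → L = 48.0%
L ≤ 0.5 → S = Δ/(Max+Min) = 243/(244+1) = 243/245 = 0.99183… → S = 99.2%
(the 1/255 factors cancel in S and H, so raw channel differences can be used)
Max is G' → H = 60 × ((B-R)/Δ + 2) = 60 × ((1-198)/243 + 2)
  -197/243 + 2 = -0.8106… + 2 = 1.1893…
  H = 60 × 1.1893… = 71.358…° → H = 71.4°
= HSL(71.4°, 99.2%, 48.0%)


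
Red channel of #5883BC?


Color: #5883BC
R = 58 = 88
G = 83 = 131
B = BC = 188
Red = 88


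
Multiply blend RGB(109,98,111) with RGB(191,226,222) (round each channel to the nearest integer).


Multiply: C = A×B/255, rounded to nearest integer
R: 109×191/255 = 20819/255 ≈ 81.643 → 82
G: 98×226/255 = 22148/255 ≈ 86.855 → 87
B: 111×222/255 = 24642/255 ≈ 96.635 → 97
= RGB(82, 87, 97)


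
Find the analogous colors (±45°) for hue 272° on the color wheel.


Base hue: 272°
Left analog: (272 - 45) mod 360 = 227°
Right analog: (272 + 45) mod 360 = 317°
Analogous hues = 227° and 317°


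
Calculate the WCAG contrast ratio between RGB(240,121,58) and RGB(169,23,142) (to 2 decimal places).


Linearize each sRGB channel c=v/255: c/12.92 if c ≤ 0.04045 else ((c+0.055)/1.055)^2.4
L = 0.2126×R_lin + 0.7152×G_lin + 0.0722×B_lin
Color 1 (240,121,58):
  R=240: 240/255≈0.9412 > 0.04045 → ((0.9412+0.055)/1.055)^2.4 ≈ 0.87137
  G=121: 121/255≈0.4745 > 0.04045 → ((0.4745+0.055)/1.055)^2.4 ≈ 0.19120
  B=58: 58/255≈0.2275 > 0.04045 → ((0.2275+0.055)/1.055)^2.4 ≈ 0.04231
  L1 = 0.2126×0.87137 + 0.7152×0.19120 + 0.0722×0.04231 ≈ 0.32505
Color 2 (169,23,142):
  R=169: 169/255≈0.6627 > 0.04045 → ((0.6627+0.055)/1.055)^2.4 ≈ 0.39676
  G=23: 23/255≈0.0902 > 0.04045 → ((0.0902+0.055)/1.055)^2.4 ≈ 0.00857
  B=142: 142/255≈0.5569 > 0.04045 → ((0.5569+0.055)/1.055)^2.4 ≈ 0.27050
  L2 = 0.2126×0.39676 + 0.7152×0.00857 + 0.0722×0.27050 ≈ 0.11001
Lighter = 0.32505, Darker = 0.11001
Ratio = (L_lighter + 0.05) / (L_darker + 0.05)
Ratio = (0.32505 + 0.05) / (0.11001 + 0.05) = 0.37505 / 0.16001 ≈ 2.3440
Ratio ≈ 2.34:1


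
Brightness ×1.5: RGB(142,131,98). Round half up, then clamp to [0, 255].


Multiply each channel by 1.5, round half up, clamp to [0, 255]
R: 142×1.5 = 213
G: 131×1.5 = 196.5 → round → 197
B: 98×1.5 = 147
= RGB(213, 197, 147)


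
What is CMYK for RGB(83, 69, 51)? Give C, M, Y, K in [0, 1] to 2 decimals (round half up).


R'=83/255≈0.3255, G'=69/255≈0.2706, B'=51/255≈0.2000
K = 1 - max(R',G',B') = 1 - 83/255 = 172/255 = 0.67450… → 0.67
(1-R'-K)/(1-K) simplifies to (max-R)/max with max = 83:
C = (83-83)/83 = 0/83 = 0 → 0.00
M = (83-69)/83 = 14/83 = 0.16867… → 0.17
Y = (83-51)/83 = 32/83 = 0.38554… → 0.39
= CMYK(0.00, 0.17, 0.39, 0.67)


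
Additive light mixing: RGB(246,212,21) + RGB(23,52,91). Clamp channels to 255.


Additive: each channel = min(255, C₁+C₂)
R: 246+23 = 269 → 255
G: 212+52 = 264 → 255
B: 21+91 = 112 → 112
= RGB(255, 255, 112)


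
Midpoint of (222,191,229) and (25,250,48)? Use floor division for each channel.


Midpoint: each channel = ⌊(C₁+C₂)/2⌋
R: ⌊(222+25)/2⌋ = 123
G: ⌊(191+250)/2⌋ = 220
B: ⌊(229+48)/2⌋ = 138
= RGB(123, 220, 138)


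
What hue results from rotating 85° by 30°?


New hue = (H + rotation) mod 360
New hue = (85 + 30) mod 360
= 115 mod 360
= 115°


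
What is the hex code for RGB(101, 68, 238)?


R = 101 → 65 (hex)
G = 68 → 44 (hex)
B = 238 → EE (hex)
Hex = #6544EE


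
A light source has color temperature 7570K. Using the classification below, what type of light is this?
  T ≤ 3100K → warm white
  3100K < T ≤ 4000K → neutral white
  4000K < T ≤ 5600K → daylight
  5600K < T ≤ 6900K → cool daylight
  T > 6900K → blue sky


Temperature: 7570K
7570K > 6900K → blue sky
Classification: blue sky


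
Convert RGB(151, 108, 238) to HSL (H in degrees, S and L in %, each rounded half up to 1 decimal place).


Normalize: R'=151/255≈0.5922, G'=108/255≈0.4235, B'=238/255≈0.9333
Max=238/255, Min=108/255, Δ=Max-Min=130/255
L = (Max+Min)/2 = (238+108)/510 = 346/510 = 0.67843… → L = 67.8%
L > 0.5 → S = Δ/(2-Max-Min) = 130/(510-238-108) = 130/164 = 0.79268… → S = 79.3%
(the 1/255 factors cancel in S and H, so raw channel differences can be used)
Max is B' → H = 60 × ((R-G)/Δ + 4) = 60 × ((151-108)/130 + 4)
  43/130 + 4 = 0.3307… + 4 = 4.3307…
  H = 60 × 4.3307… = 259.846…° → H = 259.8°
= HSL(259.8°, 79.3%, 67.8%)


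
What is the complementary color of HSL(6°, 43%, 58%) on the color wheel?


Complement = opposite side of color wheel = hue + 180°
H' = (6 + 180) mod 360 = 186°
S and L unchanged.
= HSL(186°, 43%, 58%)


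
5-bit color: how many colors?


Colors = 2^bits = 2^5
= 32 colors


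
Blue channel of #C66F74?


Color: #C66F74
R = C6 = 198
G = 6F = 111
B = 74 = 116
Blue = 116


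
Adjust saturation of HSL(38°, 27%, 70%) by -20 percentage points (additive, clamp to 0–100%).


Original S = 27%
Adjustment = -20 percentage points
New S = 27 + (-20) = 7
Clamp to [0, 100] → 7
= HSL(38°, 7%, 70%)


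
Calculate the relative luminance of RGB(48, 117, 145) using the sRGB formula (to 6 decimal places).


Linearize each channel (sRGB transfer function): c = v/255; c_lin = c/12.92 if c ≤ 0.04045, else ((c+0.055)/1.055)^2.4
  R: 48/255 ≈ 0.188235 > 0.04045 → ((0.188235+0.055)/1.055)^2.4 ≈ 0.029557
  G: 117/255 ≈ 0.458824 > 0.04045 → ((0.458824+0.055)/1.055)^2.4 ≈ 0.177888
  B: 145/255 ≈ 0.568627 > 0.04045 → ((0.568627+0.055)/1.055)^2.4 ≈ 0.283149
R_lin = 0.029557, G_lin = 0.177888, B_lin = 0.283149
L = 0.2126×R + 0.7152×G + 0.0722×B
L = 0.2126×0.029557 + 0.7152×0.177888 + 0.0722×0.283149
L ≈ 0.153953


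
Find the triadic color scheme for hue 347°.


Triadic: equally spaced at 120° intervals
H1 = 347°
H2 = (347 + 120) mod 360 = 107°
H3 = (347 + 240) mod 360 = 227°
Triadic = 347°, 107°, 227°


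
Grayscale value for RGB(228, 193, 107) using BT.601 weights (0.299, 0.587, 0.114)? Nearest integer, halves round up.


Gray = 0.299×R + 0.587×G + 0.114×B
Gray = 0.299×228 + 0.587×193 + 0.114×107
Gray = 68.172 + 113.291 + 12.198
Gray = 193.661 → round half up → 194
Gray = 194


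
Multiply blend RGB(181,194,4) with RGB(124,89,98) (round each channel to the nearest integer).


Multiply: C = A×B/255, rounded to nearest integer
R: 181×124/255 = 22444/255 ≈ 88.016 → 88
G: 194×89/255 = 17266/255 ≈ 67.710 → 68
B: 4×98/255 = 392/255 ≈ 1.537 → 2
= RGB(88, 68, 2)


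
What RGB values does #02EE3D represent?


02 → 2 (R)
EE → 238 (G)
3D → 61 (B)
= RGB(2, 238, 61)


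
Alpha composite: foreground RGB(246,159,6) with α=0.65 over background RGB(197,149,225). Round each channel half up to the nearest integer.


C = α×F + (1-α)×B, with 1-α = 0.35
R: 0.65×246 + 0.35×197 = 159.90 + 68.95 = 228.85 → 229
G: 0.65×159 + 0.35×149 = 103.35 + 52.15 = 155.50 → 156
B: 0.65×6 + 0.35×225 = 3.90 + 78.75 = 82.65 → 83
= RGB(229, 156, 83)


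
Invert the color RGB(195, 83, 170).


Invert: (255-R, 255-G, 255-B)
R: 255-195 = 60
G: 255-83 = 172
B: 255-170 = 85
= RGB(60, 172, 85)


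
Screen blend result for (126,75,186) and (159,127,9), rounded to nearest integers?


Screen: C = 255 - (255-A)×(255-B)/255, rounded to nearest integer
R: 255 - (255-126)×(255-159)/255 = 255 - 12384/255 ≈ 255 - 48.565 = 206.435 → 206
G: 255 - (255-75)×(255-127)/255 = 255 - 23040/255 ≈ 255 - 90.353 = 164.647 → 165
B: 255 - (255-186)×(255-9)/255 = 255 - 16974/255 ≈ 255 - 66.565 = 188.435 → 188
= RGB(206, 165, 188)


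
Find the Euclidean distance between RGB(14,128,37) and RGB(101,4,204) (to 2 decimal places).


d = √[(R₁-R₂)² + (G₁-G₂)² + (B₁-B₂)²]
d = √[(14-101)² + (128-4)² + (37-204)²]
d = √[7569 + 15376 + 27889]
d = √50834
d ≈ 225.46


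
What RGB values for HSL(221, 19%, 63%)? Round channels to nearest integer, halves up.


H=221°, S=0.19, L=0.63
C = (1-|2L-1|)×S = (1-|0.26|)×0.19 = 0.1406
H' = H/60 = 221/60 ≈ 3.6833; X = C×(1-|H' mod 2 - 1|) ≈ 0.0445
m = L - C/2 = 0.63 - 0.0703 = 0.5597
Sector ⌊H'⌋ = 3 → (R',G',B') = (0.0, ≈0.0445, 0.1406)
RGB = ((R'+m)×255, (G'+m)×255, (B'+m)×255) = (142.7235, 154.07695, 178.5765)
Round half up → RGB(143, 154, 179)


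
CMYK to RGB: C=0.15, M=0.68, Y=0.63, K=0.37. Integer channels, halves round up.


R = 255 × (1-C) × (1-K) = 255 × 0.85 × 0.63 = 136.5525 → 137
G = 255 × (1-M) × (1-K) = 255 × 0.32 × 0.63 = 51.408 → 51
B = 255 × (1-Y) × (1-K) = 255 × 0.37 × 0.63 = 59.4405 → 59
= RGB(137, 51, 59)


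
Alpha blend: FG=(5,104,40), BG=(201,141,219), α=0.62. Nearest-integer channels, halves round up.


C = α×F + (1-α)×B, with 1-α = 0.38
R: 0.62×5 + 0.38×201 = 3.10 + 76.38 = 79.48 → 79
G: 0.62×104 + 0.38×141 = 64.48 + 53.58 = 118.06 → 118
B: 0.62×40 + 0.38×219 = 24.80 + 83.22 = 108.02 → 108
= RGB(79, 118, 108)


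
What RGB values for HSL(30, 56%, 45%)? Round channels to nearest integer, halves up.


H=30°, S=0.56, L=0.45
C = (1-|2L-1|)×S = (1-|-0.10|)×0.56 = 0.504
H' = H/60 = 30/60 ≈ 0.5000; X = C×(1-|H' mod 2 - 1|) = 0.252
m = L - C/2 = 0.45 - 0.252 = 0.198
Sector ⌊H'⌋ = 0 → (R',G',B') = (0.504, 0.252, 0.0)
RGB = ((R'+m)×255, (G'+m)×255, (B'+m)×255) = (179.01, 114.75, 50.49)
Round half up → RGB(179, 115, 50)


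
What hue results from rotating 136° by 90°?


New hue = (H + rotation) mod 360
New hue = (136 + 90) mod 360
= 226 mod 360
= 226°


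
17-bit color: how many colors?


Colors = 2^bits = 2^17
= 131,072 colors


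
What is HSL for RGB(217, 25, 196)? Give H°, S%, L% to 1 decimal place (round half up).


Normalize: R'=217/255≈0.8510, G'=25/255≈0.0980, B'=196/255≈0.7686
Max=217/255, Min=25/255, Δ=Max-Min=192/255
L = (Max+Min)/2 = (217+25)/510 = 242/510 = 0.47450… → L = 47.5%
L ≤ 0.5 → S = Δ/(Max+Min) = 192/(217+25) = 192/242 = 0.79338… → S = 79.3%
(the 1/255 factors cancel in S and H, so raw channel differences can be used)
Max is R' → H = 60 × (((G-B)/Δ) mod 6) = 60 × (((25-196)/192) mod 6)
  (-171)/192 = -0.8906…; negative, so add 6 → 5.1093…
  H = 60 × 5.1093… = 306.562…° → H = 306.6°
= HSL(306.6°, 79.3%, 47.5%)


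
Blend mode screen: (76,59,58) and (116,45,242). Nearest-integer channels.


Screen: C = 255 - (255-A)×(255-B)/255, rounded to nearest integer
R: 255 - (255-76)×(255-116)/255 = 255 - 24881/255 ≈ 255 - 97.573 = 157.427 → 157
G: 255 - (255-59)×(255-45)/255 = 255 - 41160/255 ≈ 255 - 161.412 = 93.588 → 94
B: 255 - (255-58)×(255-242)/255 = 255 - 2561/255 ≈ 255 - 10.043 = 244.957 → 245
= RGB(157, 94, 245)


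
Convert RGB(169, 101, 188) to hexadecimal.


R = 169 → A9 (hex)
G = 101 → 65 (hex)
B = 188 → BC (hex)
Hex = #A965BC


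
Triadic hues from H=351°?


Triadic: equally spaced at 120° intervals
H1 = 351°
H2 = (351 + 120) mod 360 = 111°
H3 = (351 + 240) mod 360 = 231°
Triadic = 351°, 111°, 231°


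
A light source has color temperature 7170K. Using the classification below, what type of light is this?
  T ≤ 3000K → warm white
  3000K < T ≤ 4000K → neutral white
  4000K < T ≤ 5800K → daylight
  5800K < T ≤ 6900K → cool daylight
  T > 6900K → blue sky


Temperature: 7170K
7170K > 6900K → blue sky
Classification: blue sky


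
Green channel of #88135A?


Color: #88135A
R = 88 = 136
G = 13 = 19
B = 5A = 90
Green = 19
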